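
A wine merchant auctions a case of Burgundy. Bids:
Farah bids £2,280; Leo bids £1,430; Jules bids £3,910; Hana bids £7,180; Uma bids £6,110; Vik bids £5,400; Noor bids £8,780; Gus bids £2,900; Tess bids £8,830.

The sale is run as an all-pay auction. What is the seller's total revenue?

Total revenue: £46,820

Bids ranked: 8,830 (Tess) > 8,780 (Noor) > 7,180 (Hana) > 6,110 (Uma) > 5,400 (Vik) > 3,910 (Jules) > …
Every bidder forfeits their bid regardless of winning.
Revenue = 2,280 + 1,430 + 3,910 + 7,180 + 6,110 + 5,400 + 8,780 + 2,900 + 8,830 = £46,820.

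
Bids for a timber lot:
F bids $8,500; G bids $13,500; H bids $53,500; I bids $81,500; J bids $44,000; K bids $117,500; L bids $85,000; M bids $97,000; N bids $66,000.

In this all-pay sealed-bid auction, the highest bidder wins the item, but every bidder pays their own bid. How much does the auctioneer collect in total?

Bids in order: 117,500 (K) > 97,000 (M) > 85,000 (L) > 81,500 (I) > 66,000 (N) > 53,500 (H) > …
K wins with the top bid; all bids are sunk regardless.
Every bidder forfeits their bid regardless of winning.
Revenue = 8,500 + 13,500 + 53,500 + 81,500 + 44,000 + 117,500 + 85,000 + 97,000 + 66,000 = $566,500.

Total revenue: $566,500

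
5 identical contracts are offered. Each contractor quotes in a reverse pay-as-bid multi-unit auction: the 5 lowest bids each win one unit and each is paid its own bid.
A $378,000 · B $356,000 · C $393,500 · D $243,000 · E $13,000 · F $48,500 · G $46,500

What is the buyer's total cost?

Bids ranked low→high: 13,000 (E), 46,500 (G), 48,500 (F), 243,000 (D), 356,000 (B), 378,000 (A), 393,500 (C)
Lowest 5: E, G, F, D, B.
Total cost = 13,000 + 46,500 + 48,500 + 243,000 + 356,000 = $707,000.

Total cost: $707,000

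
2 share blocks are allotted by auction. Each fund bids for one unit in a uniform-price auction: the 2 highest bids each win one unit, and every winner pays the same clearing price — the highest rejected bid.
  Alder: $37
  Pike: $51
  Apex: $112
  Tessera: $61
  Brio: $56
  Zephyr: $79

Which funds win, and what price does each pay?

Ordering the bids: 112 (Apex), 79 (Zephyr), 61 (Tessera), 56 (Brio), …
Top 2: Apex, Zephyr.
First losing bid is Tessera's $61, which sets the uniform price.

Apex, Zephyr; each pays $61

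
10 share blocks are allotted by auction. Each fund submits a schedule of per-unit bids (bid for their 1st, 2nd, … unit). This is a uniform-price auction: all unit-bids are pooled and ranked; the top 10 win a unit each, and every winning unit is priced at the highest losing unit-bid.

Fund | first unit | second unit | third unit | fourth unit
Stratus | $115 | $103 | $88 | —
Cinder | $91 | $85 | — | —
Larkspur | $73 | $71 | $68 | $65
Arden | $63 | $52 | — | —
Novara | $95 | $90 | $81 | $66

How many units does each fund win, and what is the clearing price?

Cinder 2, Larkspur 2, Novara 3, Stratus 3; clearing price $68

Pooled unit-bids ranked (top 10): 115 (Stratus-1), 103 (Stratus-2), 95 (Novara-1), 91 (Cinder-1), 90 (Novara-2), 88 (Stratus-3), 85 (Cinder-2), 81 (Novara-3), 73 (Larkspur-1), 71 (Larkspur-2)
Highest rejected unit-bid = $68.
Allocation: Cinder 2, Larkspur 2, Novara 3, Stratus 3.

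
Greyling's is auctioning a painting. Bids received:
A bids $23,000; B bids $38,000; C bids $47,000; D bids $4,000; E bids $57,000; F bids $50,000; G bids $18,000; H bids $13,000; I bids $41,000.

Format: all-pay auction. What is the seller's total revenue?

All-pay auction: the highest bidder wins the item, but every bidder pays their own bid.
Bids ranked: 57,000 (E) > 50,000 (F) > 47,000 (C) > 41,000 (I) > 38,000 (B) > 23,000 (A) > …
E wins with the top bid; all bids are sunk regardless.
Every bidder forfeits their bid regardless of winning.
Revenue = 23,000 + 38,000 + 47,000 + 4,000 + 57,000 + 50,000 + 18,000 + 13,000 + 41,000 = $291,000.

Total revenue: $291,000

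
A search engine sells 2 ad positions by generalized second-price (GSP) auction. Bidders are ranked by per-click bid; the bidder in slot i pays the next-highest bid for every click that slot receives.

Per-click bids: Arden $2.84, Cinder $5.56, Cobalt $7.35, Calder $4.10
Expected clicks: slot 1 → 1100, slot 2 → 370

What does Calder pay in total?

Sorting advertisers: $7.35 (Cobalt) > $5.56 (Cinder) > $4.10 (Calder) > …
Calder ranks below slot 2 → no slot, pays nothing.

Calder pays $0.00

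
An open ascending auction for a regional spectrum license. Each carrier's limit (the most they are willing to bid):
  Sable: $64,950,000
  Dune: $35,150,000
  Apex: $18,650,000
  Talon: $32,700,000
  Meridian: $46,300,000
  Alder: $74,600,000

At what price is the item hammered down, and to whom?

Alder wins at $64,950,000

Sorting limits: 74,600,000 (Alder) > 64,950,000 (Sable) > 46,300,000 (Meridian) > 35,150,000 (Dune) > 32,700,000 (Talon) > 18,650,000 (Apex)
Bidding ends when Sable exits at $64,950,000; Alder takes it.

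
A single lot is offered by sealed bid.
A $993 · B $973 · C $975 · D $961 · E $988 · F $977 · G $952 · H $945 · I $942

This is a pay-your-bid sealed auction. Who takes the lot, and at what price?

A pays $993

Bids ranked: 993 (A) > 988 (E) > 977 (F) > 975 (C) > 973 (B) > 961 (D) > …
A is highest → pays own bid, $993.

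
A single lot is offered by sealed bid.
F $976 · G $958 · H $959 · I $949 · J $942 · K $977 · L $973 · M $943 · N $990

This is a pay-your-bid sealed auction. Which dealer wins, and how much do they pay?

Bids in order: 990 (N) > 977 (K) > 976 (F) > 973 (L) > 959 (H) > 958 (G) > …
First-price: N pays what they bid, $990.

N pays $990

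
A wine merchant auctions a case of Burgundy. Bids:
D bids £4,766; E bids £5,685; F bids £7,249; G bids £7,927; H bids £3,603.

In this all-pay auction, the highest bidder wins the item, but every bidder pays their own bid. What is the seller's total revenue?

Total revenue: £29,230

Bids in order: 7,927 (G) > 7,249 (F) > 5,685 (E) > 4,766 (D) > 3,603 (H)
G wins with the top bid; all bids are sunk regardless.
Every bidder forfeits their bid regardless of winning.
Revenue = 4,766 + 5,685 + 7,249 + 7,927 + 3,603 = £29,230.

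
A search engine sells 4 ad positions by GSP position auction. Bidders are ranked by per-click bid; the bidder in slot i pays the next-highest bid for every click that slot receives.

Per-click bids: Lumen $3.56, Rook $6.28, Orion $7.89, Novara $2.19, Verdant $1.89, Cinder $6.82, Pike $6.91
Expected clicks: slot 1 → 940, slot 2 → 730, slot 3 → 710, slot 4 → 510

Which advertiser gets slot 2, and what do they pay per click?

Ranked by bid: $7.89 (Orion) > $6.91 (Pike) > $6.82 (Cinder) > $6.28 (Rook) > $3.56 (Lumen) > …
Slot 2 goes to the second-ranked bidder, Pike, who pays the next bid down: $6.82/click.

Pike; $6.82 per click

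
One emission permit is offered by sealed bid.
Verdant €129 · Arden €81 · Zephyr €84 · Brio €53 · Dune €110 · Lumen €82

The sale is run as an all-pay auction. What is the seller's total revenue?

All-pay auction: the highest bidder wins the item, but every bidder pays their own bid.
Sorting bids: 129 (Verdant) > 110 (Dune) > 84 (Zephyr) > 82 (Lumen) > 81 (Arden) > 53 (Brio)
Every bidder forfeits their bid regardless of winning.
Revenue = 129 + 81 + 84 + 53 + 110 + 82 = €539.

Total revenue: €539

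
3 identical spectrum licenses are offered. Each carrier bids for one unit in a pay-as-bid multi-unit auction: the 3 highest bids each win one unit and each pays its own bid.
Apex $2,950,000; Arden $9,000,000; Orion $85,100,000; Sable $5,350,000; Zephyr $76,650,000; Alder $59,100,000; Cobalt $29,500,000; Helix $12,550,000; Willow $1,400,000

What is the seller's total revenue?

Sorting: 85,100,000 (Orion), 76,650,000 (Zephyr), 59,100,000 (Alder), 29,500,000 (Cobalt), 12,550,000 (Helix), …
Top 3: Orion, Zephyr, Alder.
Total revenue = 85,100,000 + 76,650,000 + 59,100,000 = $220,850,000.

Total revenue: $220,850,000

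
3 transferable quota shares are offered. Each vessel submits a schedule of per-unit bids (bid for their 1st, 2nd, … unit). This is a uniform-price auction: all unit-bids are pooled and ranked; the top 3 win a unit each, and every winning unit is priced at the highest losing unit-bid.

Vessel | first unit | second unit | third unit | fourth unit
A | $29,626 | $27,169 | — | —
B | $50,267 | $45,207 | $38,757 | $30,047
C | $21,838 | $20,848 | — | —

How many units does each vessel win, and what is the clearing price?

B 3; clearing price $30,047

Pooled unit-bids ranked (top 3): 50,267 (B-1), 45,207 (B-2), 38,757 (B-3)
First bid not allocated: $30,047.
Allocation: B 3.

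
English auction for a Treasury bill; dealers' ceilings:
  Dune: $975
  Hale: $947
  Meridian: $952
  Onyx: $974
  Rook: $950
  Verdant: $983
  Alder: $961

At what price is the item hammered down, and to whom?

Rule: the price rises until one bidder remains; the winner pays the price at which the last rival dropped out.
Limits ranked: 983 (Verdant) > 975 (Dune) > 974 (Onyx) > 961 (Alder) > 952 (Meridian) > 950 (Rook) > …
Dune is the last rival to drop out, at $975; Verdant remains and wins at that price.

Verdant wins at $975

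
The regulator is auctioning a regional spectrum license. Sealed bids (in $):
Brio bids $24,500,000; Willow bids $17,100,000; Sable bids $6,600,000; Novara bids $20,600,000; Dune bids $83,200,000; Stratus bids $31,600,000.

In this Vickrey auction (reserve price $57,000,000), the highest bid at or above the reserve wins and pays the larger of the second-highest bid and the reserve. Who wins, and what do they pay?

Dune pays $57,000,000

Bids ranked: 83,200,000 (Dune) > 31,600,000 (Stratus) > 24,500,000 (Brio) > 20,600,000 (Novara) > 17,100,000 (Willow) > 6,600,000 (Sable)
Highest eligible bid: Dune at $83,200,000.
Second-highest bid $31,600,000 is below the reserve $57,000,000, so the reserve binds → payment $57,000,000.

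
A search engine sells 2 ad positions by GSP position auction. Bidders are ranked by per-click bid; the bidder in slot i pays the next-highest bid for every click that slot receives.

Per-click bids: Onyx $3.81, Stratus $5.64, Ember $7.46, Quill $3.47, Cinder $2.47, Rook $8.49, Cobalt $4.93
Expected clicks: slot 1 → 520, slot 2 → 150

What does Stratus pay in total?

Ranked by bid: $8.49 (Rook) > $7.46 (Ember) > $5.64 (Stratus) > …
Stratus ranks below slot 2 → no slot, pays nothing.

Stratus pays $0.00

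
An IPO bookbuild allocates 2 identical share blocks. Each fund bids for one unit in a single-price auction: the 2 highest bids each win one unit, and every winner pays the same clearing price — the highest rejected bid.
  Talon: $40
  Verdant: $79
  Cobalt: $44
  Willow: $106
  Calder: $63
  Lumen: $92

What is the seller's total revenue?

Ordering the bids: 106 (Willow), 92 (Lumen), 79 (Verdant), 63 (Calder), …
The 2 highest are Willow, Lumen.
Clearing price = highest rejected bid = $79.
Total revenue = 2 × $79 = $158.

Total revenue: $158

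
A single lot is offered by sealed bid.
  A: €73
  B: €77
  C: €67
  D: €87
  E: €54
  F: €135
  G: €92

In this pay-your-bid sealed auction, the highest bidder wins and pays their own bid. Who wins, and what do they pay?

F pays €135

Bids ranked: 135 (F) > 92 (G) > 87 (D) > 77 (B) > 73 (A) > 67 (C) > …
F is highest → pays own bid, €135.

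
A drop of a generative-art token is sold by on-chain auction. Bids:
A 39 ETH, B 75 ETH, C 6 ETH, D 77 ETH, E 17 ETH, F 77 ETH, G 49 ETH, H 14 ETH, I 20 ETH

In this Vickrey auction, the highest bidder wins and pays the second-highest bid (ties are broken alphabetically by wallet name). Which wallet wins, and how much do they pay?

D pays 77 ETH

Bids in order: 77 (D) > 77 (F) > 75 (B) > 49 (G) > 39 (A) > 20 (I) > …
D and F tie at 77 ETH; tie-break gives it to D.
D is highest; pays the second-highest bid, 77 ETH.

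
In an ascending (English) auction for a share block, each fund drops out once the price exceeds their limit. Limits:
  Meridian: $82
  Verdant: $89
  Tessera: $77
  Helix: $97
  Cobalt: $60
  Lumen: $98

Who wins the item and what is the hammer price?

Ascending (English) auction: the price rises until one bidder remains; the winner pays the price at which the last rival dropped out.
Limits in order: 98 (Lumen) > 97 (Helix) > 89 (Verdant) > 82 (Meridian) > 77 (Tessera) > 60 (Cobalt)
Bidding ends when Helix exits at $97; Lumen takes it.

Lumen wins at $97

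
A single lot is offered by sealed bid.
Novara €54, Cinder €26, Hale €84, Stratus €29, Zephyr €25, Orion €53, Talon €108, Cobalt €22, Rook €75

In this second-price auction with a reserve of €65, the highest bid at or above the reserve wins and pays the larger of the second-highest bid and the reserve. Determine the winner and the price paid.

Talon pays €84

Bids in order: 108 (Talon) > 84 (Hale) > 75 (Rook) > 54 (Novara) > 53 (Orion) > 29 (Stratus) > …
Talon has the top bid at or above the reserve (€108).
Second-highest bid €84 exceeds the reserve €65 → payment €84.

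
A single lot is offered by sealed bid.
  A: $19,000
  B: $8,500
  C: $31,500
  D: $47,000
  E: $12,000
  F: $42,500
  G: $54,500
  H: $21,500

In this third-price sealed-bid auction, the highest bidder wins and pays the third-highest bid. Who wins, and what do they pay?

G pays $42,500

Sorting bids: 54,500 (G) > 47,000 (D) > 42,500 (F) > 31,500 (C) > 21,500 (H) > 19,000 (A) > …
G is highest; pays the third-highest bid, $42,500.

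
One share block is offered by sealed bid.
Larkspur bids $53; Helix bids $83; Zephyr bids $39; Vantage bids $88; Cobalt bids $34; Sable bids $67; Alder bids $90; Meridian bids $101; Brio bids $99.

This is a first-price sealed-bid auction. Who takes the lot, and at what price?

Sorting bids: 101 (Meridian) > 99 (Brio) > 90 (Alder) > 88 (Vantage) > 83 (Helix) > 67 (Sable) > …
First-price: Meridian pays what they bid, $101.

Meridian pays $101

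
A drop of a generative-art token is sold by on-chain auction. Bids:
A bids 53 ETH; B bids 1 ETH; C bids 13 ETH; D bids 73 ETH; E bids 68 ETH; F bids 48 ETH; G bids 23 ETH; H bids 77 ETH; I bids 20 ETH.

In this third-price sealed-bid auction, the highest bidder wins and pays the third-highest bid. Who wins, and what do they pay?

H pays 68 ETH

Rule: the highest bidder wins and pays the third-highest bid.
Bids in order: 77 (H) > 73 (D) > 68 (E) > 53 (A) > 48 (F) > 23 (G) > …
H wins; payment is bid #3 in the ranking = 68 ETH.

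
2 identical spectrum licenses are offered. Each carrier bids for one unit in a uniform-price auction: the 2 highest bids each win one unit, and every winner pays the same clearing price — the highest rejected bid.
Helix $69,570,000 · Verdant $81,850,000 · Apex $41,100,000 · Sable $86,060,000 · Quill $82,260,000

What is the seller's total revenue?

Total revenue: $163,700,000

Ordering the bids: 86,060,000 (Sable), 82,260,000 (Quill), 81,850,000 (Verdant), 69,570,000 (Helix), …
The 2 highest are Sable, Quill.
Clearing price = highest rejected bid = $81,850,000.
Total revenue = 2 × $81,850,000 = $163,700,000.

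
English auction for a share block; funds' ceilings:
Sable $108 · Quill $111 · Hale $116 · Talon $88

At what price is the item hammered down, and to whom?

Hale wins at $111

Ascending (English) auction: the price rises until one bidder remains; the winner pays the price at which the last rival dropped out.
Limits ranked: 116 (Hale) > 111 (Quill) > 108 (Sable) > 88 (Talon)
Once the price passes $111, only Hale is left; the hammer falls at Quill's limit of $111.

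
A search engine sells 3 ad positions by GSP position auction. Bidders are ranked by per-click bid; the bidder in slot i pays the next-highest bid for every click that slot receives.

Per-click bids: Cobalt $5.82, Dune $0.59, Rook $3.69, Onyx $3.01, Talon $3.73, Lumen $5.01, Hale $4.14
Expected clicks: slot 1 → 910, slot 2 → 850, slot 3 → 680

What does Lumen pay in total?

Ranked by bid: $5.82 (Cobalt) > $5.01 (Lumen) > $4.14 (Hale) > $3.73 (Talon) > …
Lumen holds slot 2 → pays next bid $4.14 × 850 clicks = $3519.00.

Lumen pays $3519.00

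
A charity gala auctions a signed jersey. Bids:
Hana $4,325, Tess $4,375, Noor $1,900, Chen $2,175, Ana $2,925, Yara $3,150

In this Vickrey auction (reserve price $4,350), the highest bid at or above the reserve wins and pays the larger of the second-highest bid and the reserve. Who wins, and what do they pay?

Rule: the highest bid at or above the reserve wins and pays the larger of the second-highest bid and the reserve.
Bids in order: 4,375 (Tess) > 4,325 (Hana) > 3,150 (Yara) > 2,925 (Ana) > 2,175 (Chen) > 1,900 (Noor)
Highest eligible bid: Tess at $4,375.
max(second-highest $4,325, reserve $4,350) = $4,350.

Tess pays $4,350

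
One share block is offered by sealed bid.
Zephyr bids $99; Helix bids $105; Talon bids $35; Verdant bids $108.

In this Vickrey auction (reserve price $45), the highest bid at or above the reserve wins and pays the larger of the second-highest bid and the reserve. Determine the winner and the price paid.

Verdant pays $105

Bids ranked: 108 (Verdant) > 105 (Helix) > 99 (Zephyr) > 35 (Talon)
Highest eligible bid: Verdant at $108.
Second-highest bid $105 exceeds the reserve $45 → payment $105.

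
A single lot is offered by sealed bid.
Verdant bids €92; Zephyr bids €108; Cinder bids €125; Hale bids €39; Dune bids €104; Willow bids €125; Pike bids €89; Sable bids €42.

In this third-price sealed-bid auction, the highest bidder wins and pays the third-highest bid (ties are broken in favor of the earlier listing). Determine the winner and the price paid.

Cinder pays €108

Bids ranked: 125 (Cinder) > 125 (Willow) > 108 (Zephyr) > 104 (Dune) > 92 (Verdant) > 89 (Pike) > …
Tie at €125 → Cinder wins by tie-break.
Cinder is highest; pays the third-highest bid, €108.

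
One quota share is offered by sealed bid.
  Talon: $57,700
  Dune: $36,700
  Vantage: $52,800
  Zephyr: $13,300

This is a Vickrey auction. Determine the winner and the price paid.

Talon pays $52,800

Bids in order: 57,700 (Talon) > 52,800 (Vantage) > 36,700 (Dune) > 13,300 (Zephyr)
Talon is highest; pays the second-highest bid, $52,800.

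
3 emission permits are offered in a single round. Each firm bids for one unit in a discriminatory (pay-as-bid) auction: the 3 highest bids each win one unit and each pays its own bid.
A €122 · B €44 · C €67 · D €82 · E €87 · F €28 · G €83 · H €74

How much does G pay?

Ordering the bids: 122 (A), 87 (E), 83 (G), 82 (D), 74 (H), …
The 3 highest are A, E, G.
G wins → own bid €83.

G pays €83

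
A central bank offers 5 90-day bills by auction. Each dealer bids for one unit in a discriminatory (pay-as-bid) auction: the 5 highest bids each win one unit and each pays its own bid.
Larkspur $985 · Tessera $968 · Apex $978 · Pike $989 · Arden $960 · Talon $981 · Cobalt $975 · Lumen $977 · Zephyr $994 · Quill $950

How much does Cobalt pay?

Sorting: 994 (Zephyr), 989 (Pike), 985 (Larkspur), 981 (Talon), 978 (Apex), 977 (Lumen), 975 (Cobalt), …
The 5 highest are Zephyr, Pike, Larkspur, Talon, Apex.
Cobalt does not win → $0.

Cobalt pays $0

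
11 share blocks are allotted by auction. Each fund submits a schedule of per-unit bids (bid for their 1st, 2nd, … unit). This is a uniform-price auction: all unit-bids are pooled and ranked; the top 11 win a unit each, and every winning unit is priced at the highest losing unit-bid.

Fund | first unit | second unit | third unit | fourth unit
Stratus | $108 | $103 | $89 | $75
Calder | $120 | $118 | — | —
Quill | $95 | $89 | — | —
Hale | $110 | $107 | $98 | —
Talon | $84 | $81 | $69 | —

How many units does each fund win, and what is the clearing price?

All unit-bids, highest first — top 11: 120 (Calder-1), 118 (Calder-2), 110 (Hale-1), 108 (Stratus-1), 107 (Hale-2), 103 (Stratus-2), 98 (Hale-3), 95 (Quill-1), 89 (Stratus-3), 89 (Quill-2), 84 (Talon-1)
The (k+1)-th unit-bid is $81.
Allocation: Calder 2, Hale 3, Quill 2, Stratus 3, Talon 1.

Calder 2, Hale 3, Quill 2, Stratus 3, Talon 1; clearing price $81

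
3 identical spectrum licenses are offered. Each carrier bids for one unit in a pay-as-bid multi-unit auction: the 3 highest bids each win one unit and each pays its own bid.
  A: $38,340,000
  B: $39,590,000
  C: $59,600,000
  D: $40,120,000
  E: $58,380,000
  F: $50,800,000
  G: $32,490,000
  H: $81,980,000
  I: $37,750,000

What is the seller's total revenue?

Total revenue: $199,960,000

Ordering the bids: 81,980,000 (H), 59,600,000 (C), 58,380,000 (E), 50,800,000 (F), 40,120,000 (D), …
Winners (3 units): H, C, E.
Total revenue = 81,980,000 + 59,600,000 + 58,380,000 = $199,960,000.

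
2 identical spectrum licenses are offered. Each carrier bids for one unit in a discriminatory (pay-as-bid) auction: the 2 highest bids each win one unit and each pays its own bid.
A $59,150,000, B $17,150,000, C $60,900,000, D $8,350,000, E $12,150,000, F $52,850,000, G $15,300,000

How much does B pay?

B pays $0

Bids ranked high→low: 60,900,000 (C), 59,150,000 (A), 52,850,000 (F), 17,150,000 (B), …
Top 2: C, A.
B does not win → $0.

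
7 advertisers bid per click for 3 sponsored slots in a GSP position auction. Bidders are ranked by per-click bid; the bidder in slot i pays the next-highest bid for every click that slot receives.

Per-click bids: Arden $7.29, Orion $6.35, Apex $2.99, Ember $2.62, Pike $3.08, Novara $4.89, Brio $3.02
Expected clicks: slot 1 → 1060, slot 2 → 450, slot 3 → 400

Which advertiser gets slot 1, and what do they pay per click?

Arden; $6.35 per click

Ranked by bid: $7.29 (Arden) > $6.35 (Orion) > $4.89 (Novara) > $3.08 (Pike) > …
Slot 1 goes to the first-ranked bidder, Arden, who pays the next bid down: $6.35/click.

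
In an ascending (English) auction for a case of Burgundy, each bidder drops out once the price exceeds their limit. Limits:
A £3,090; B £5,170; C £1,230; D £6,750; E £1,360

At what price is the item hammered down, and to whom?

D wins at £5,170

Limits in order: 6,750 (D) > 5,170 (B) > 3,090 (A) > 1,360 (E) > 1,230 (C)
Bidding ends when B exits at £5,170; D takes it.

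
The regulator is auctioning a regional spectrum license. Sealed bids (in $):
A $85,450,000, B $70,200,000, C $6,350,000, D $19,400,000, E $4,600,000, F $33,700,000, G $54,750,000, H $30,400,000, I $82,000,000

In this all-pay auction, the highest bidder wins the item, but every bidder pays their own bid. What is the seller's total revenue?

Bids ranked: 85,450,000 (A) > 82,000,000 (I) > 70,200,000 (B) > 54,750,000 (G) > 33,700,000 (F) > 30,400,000 (H) > …
Every bidder forfeits their bid regardless of winning.
Revenue = 85,450,000 + 70,200,000 + 6,350,000 + 19,400,000 + 4,600,000 + 33,700,000 + 54,750,000 + 30,400,000 + 82,000,000 = $386,850,000.

Total revenue: $386,850,000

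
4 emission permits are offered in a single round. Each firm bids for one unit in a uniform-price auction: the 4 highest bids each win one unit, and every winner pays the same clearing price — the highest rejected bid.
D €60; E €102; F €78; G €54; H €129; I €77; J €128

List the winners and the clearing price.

H, J, E, F; each pays €77

Bids ranked high→low: 129 (H), 128 (J), 102 (E), 78 (F), 77 (I), 60 (D), …
The 4 highest are H, J, E, F.
Highest unsuccessful bid: €77 → clearing price.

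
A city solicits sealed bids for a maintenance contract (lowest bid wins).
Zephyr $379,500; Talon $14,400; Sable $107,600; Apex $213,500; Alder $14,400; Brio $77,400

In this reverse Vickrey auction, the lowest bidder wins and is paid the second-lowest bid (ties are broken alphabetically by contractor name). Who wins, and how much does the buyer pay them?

Rule: the lowest bidder wins and is paid the second-lowest bid.
Sorting bids: 14,400 (Alder) < 14,400 (Talon) < 77,400 (Brio) < 107,600 (Sable) < 213,500 (Apex) < 379,500 (Zephyr)
Alder and Talon tie at $14,400; tie-break gives it to Alder.
Alder is lowest; is paid the second-lowest bid, $14,400.

Alder is paid $14,400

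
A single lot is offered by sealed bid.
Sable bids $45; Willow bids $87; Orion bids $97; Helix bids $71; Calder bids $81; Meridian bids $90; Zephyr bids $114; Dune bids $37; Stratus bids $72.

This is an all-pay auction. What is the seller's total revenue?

Bids ranked: 114 (Zephyr) > 97 (Orion) > 90 (Meridian) > 87 (Willow) > 81 (Calder) > 72 (Stratus) > …
Zephyr wins with the top bid; all bids are sunk regardless.
Every bidder forfeits their bid regardless of winning.
Revenue = 45 + 87 + 97 + 71 + 81 + 90 + 114 + 37 + 72 = $694.

Total revenue: $694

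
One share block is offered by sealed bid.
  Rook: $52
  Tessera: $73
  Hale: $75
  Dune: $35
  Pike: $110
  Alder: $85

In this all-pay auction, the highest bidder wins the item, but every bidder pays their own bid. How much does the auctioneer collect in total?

All-pay auction: the highest bidder wins the item, but every bidder pays their own bid.
Sorting bids: 110 (Pike) > 85 (Alder) > 75 (Hale) > 73 (Tessera) > 52 (Rook) > 35 (Dune)
Every bidder forfeits their bid regardless of winning.
Revenue = 52 + 73 + 75 + 35 + 110 + 85 = $430.

Total revenue: $430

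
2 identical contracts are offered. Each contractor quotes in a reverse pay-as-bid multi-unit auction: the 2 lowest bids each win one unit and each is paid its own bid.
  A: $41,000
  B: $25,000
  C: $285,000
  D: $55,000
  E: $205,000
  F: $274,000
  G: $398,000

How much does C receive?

C is paid $0

Bids ranked low→high: 25,000 (B), 41,000 (A), 55,000 (D), 205,000 (E), …
The 2 lowest are B, A.
C does not win → $0.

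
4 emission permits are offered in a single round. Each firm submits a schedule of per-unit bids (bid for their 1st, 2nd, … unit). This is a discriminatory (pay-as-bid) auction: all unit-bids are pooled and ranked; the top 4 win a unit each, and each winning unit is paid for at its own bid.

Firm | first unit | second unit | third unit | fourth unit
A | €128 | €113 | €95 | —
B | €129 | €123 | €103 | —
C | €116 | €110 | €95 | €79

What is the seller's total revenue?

Total revenue: €496

Pooled unit-bids ranked (top 4): 129 (B-1), 128 (A-1), 123 (B-2), 116 (C-1)
Next rejected bid: €113 (not a price — pay-as-bid).
Each winning unit pays its own bid.
Revenue = 129 + 128 + 123 + 116 = €496.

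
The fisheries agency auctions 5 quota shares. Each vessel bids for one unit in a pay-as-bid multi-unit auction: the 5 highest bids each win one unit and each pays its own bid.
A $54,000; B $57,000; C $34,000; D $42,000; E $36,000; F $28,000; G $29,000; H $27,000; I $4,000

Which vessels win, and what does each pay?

B $57,000, A $54,000, D $42,000, E $36,000, C $34,000

Sorting: 57,000 (B), 54,000 (A), 42,000 (D), 36,000 (E), 34,000 (C), 29,000 (G), 28,000 (F), …
The 5 highest are B, A, D, E, C.
Each winner pays its own bid: B $57,000, A $54,000, D $42,000, E $36,000, C $34,000.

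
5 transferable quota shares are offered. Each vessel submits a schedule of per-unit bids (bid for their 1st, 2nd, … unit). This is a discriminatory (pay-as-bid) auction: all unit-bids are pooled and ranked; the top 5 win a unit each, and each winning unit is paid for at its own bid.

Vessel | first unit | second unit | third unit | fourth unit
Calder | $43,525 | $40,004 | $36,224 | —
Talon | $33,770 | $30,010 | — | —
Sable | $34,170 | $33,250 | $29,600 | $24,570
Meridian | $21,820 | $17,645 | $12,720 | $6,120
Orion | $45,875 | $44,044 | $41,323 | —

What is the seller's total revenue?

Total revenue: $214,771

Merging the schedules and taking the best 5: 45,875 (Orion-1), 44,044 (Orion-2), 43,525 (Calder-1), 41,323 (Orion-3), 40,004 (Calder-2)
Next rejected bid: $36,224 (not a price — pay-as-bid).
Each winning unit pays its own bid.
Revenue = 45,875 + 44,044 + 43,525 + 41,323 + 40,004 = $214,771.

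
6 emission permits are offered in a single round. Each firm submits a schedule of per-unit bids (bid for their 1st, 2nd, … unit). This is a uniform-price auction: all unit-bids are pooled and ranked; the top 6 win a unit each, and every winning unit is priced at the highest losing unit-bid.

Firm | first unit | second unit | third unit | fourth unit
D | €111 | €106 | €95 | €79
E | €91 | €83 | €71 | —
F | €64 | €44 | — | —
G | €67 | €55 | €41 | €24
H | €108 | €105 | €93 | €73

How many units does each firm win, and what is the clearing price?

D 3, H 3; clearing price €91

Pooled unit-bids ranked (top 6): 111 (D-1), 108 (H-1), 106 (D-2), 105 (H-2), 95 (D-3), 93 (H-3)
Highest rejected unit-bid = €91.
Allocation: D 3, H 3.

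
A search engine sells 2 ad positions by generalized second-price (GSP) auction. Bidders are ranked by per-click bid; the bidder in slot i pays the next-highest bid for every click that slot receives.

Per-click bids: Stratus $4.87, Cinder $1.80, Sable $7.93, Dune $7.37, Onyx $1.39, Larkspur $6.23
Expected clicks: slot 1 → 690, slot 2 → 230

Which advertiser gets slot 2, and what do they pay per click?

Dune; $6.23 per click

Sorting advertisers: $7.93 (Sable) > $7.37 (Dune) > $6.23 (Larkspur) > …
Slot 2 goes to the second-ranked bidder, Dune, who pays the next bid down: $6.23/click.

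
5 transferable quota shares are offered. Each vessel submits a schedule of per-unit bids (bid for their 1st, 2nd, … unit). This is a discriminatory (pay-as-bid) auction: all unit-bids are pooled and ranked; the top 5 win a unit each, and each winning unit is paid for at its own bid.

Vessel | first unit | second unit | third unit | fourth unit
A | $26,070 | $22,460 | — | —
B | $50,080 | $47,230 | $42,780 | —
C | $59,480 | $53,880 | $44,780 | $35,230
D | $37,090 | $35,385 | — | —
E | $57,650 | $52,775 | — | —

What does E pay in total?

Pooled unit-bids ranked (top 5): 59,480 (C-1), 57,650 (E-1), 53,880 (C-2), 52,775 (E-2), 50,080 (B-1)
Next rejected bid: $47,230 (not a price — pay-as-bid).
E's winning unit-bids: 57,650 + 52,775 = $110,425.

E pays $110,425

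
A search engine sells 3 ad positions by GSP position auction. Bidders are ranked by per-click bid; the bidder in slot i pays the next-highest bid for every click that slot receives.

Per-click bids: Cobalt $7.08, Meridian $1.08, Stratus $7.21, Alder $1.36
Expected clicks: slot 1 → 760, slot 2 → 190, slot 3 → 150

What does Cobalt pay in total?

Per-click bids in order: $7.21 (Stratus) > $7.08 (Cobalt) > $1.36 (Alder) > $1.08 (Meridian)
Cobalt holds slot 2 → pays next bid $1.36 × 190 clicks = $258.40.

Cobalt pays $258.40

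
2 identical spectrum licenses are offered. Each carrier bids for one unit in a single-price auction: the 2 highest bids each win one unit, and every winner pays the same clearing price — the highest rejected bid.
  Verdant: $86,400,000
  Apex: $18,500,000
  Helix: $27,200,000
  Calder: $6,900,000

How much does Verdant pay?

Verdant pays $18,500,000

Sorting: 86,400,000 (Verdant), 27,200,000 (Helix), 18,500,000 (Apex), 6,900,000 (Calder)
Top 2: Verdant, Helix.
Clearing price = highest rejected bid = $18,500,000.
Verdant wins → pays $18,500,000.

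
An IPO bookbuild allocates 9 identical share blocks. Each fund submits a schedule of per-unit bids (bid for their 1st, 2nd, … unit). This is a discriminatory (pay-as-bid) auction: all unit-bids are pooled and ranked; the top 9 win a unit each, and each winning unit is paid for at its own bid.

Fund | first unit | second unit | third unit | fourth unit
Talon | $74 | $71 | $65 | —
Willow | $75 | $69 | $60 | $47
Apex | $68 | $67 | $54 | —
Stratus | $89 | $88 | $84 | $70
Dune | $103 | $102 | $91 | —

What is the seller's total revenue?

All unit-bids, highest first — top 9: 103 (Dune-1), 102 (Dune-2), 91 (Dune-3), 89 (Stratus-1), 88 (Stratus-2), 84 (Stratus-3), 75 (Willow-1), 74 (Talon-1), 71 (Talon-2)
Next rejected bid: $70 (not a price — pay-as-bid).
Each winning unit pays its own bid.
Revenue = 103 + 102 + 91 + 89 + 88 + 84 + 75 + 74 + 71 = $777.

Total revenue: $777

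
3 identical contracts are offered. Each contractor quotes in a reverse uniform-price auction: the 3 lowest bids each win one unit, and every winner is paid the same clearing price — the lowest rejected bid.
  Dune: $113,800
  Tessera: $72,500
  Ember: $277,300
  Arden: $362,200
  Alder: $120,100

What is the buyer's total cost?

Bids ranked low→high: 72,500 (Tessera), 113,800 (Dune), 120,100 (Alder), 277,300 (Ember), 362,200 (Arden)
Lowest 3: Tessera, Dune, Alder.
Clearing price = lowest rejected bid = $277,300.
Total cost = 3 × $277,300 = $831,900.

Total cost: $831,900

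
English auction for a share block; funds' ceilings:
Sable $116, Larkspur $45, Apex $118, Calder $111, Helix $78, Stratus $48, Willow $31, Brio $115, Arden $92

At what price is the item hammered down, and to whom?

Limits in order: 118 (Apex) > 116 (Sable) > 115 (Brio) > 111 (Calder) > 92 (Arden) > 78 (Helix) > …
Bidding ends when Sable exits at $116; Apex takes it.

Apex wins at $116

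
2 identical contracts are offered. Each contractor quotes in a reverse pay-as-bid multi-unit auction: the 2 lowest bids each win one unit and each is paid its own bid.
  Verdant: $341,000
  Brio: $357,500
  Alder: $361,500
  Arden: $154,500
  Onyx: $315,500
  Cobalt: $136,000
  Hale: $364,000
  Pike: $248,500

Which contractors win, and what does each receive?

Bids ranked low→high: 136,000 (Cobalt), 154,500 (Arden), 248,500 (Pike), 315,500 (Onyx), …
Lowest 2: Cobalt, Arden.
Each winner is paid its own bid: Cobalt $136,000, Arden $154,500.

Cobalt $136,000, Arden $154,500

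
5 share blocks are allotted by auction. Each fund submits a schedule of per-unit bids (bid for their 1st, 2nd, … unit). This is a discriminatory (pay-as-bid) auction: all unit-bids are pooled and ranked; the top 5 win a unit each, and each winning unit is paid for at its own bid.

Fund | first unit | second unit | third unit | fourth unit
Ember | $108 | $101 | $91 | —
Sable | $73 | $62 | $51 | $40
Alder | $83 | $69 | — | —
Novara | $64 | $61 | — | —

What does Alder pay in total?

Alder pays $83

Pooled unit-bids ranked (top 5): 108 (Ember-1), 101 (Ember-2), 91 (Ember-3), 83 (Alder-1), 73 (Sable-1)
Next rejected bid: $69 (not a price — pay-as-bid).
Alder's winning unit-bids: 83 = $83.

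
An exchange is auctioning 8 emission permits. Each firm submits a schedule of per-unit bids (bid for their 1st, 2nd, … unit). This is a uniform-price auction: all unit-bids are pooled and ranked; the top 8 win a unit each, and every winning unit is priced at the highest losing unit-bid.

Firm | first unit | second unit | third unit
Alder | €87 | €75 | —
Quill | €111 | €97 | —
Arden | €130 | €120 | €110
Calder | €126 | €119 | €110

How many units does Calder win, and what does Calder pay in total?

Calder: 3 units, pays €261

Pooled unit-bids ranked (top 8): 130 (Arden-1), 126 (Calder-1), 120 (Arden-2), 119 (Calder-2), 111 (Quill-1), 110 (Arden-3), 110 (Calder-3), 97 (Quill-2)
The (k+1)-th unit-bid is €87.
Calder wins 3 unit(s) at €87 each.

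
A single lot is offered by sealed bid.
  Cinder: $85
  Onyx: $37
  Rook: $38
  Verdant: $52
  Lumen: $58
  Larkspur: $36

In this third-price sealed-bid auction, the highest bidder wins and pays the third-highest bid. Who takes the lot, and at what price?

Bids ranked: 85 (Cinder) > 58 (Lumen) > 52 (Verdant) > 38 (Rook) > 37 (Onyx) > 36 (Larkspur)
Cinder wins; payment is bid #3 in the ranking = $52.

Cinder pays $52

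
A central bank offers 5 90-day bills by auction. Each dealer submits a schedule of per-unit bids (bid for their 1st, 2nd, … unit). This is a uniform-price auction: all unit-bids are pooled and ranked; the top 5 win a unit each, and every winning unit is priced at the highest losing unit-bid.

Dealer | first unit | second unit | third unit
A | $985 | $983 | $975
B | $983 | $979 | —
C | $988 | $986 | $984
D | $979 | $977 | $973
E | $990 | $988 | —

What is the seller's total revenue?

Merging the schedules and taking the best 5: 990 (E-1), 988 (C-1), 988 (E-2), 986 (C-2), 985 (A-1)
First bid not allocated: $984.
Allocation: A 1, C 2, E 2. Every unit priced at $984.
Revenue = 5 × 984 = $4,920.

Total revenue: $4,920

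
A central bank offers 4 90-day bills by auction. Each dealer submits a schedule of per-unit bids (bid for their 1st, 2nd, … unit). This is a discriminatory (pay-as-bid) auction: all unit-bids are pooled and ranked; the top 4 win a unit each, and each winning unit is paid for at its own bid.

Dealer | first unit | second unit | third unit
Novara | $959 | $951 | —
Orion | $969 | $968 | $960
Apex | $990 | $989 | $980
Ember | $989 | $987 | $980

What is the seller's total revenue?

Total revenue: $3,955

All unit-bids, highest first — top 4: 990 (Apex-1), 989 (Apex-2), 989 (Ember-1), 987 (Ember-2)
Next rejected bid: $980 (not a price — pay-as-bid).
Each winning unit pays its own bid.
Revenue = 990 + 989 + 989 + 987 = $3,955.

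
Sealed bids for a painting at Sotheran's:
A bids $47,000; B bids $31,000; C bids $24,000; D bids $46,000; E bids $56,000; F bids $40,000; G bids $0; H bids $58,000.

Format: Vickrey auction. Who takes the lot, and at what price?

Vickrey auction: the highest bidder wins and pays the second-highest bid.
Bids in order: 58,000 (H) > 56,000 (E) > 47,000 (A) > 46,000 (D) > 40,000 (F) > 31,000 (B) > …
H is highest; pays the second-highest bid, $56,000.

H pays $56,000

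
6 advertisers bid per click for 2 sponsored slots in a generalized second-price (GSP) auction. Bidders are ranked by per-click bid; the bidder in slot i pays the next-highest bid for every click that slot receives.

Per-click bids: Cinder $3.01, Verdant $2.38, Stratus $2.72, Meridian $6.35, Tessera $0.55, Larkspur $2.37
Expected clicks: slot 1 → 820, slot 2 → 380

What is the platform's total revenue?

Total revenue: $3501.80

Ranked by bid: $6.35 (Meridian) > $3.01 (Cinder) > $2.72 (Stratus) > …
Slot 1: Meridian pays $3.01 × 820 = $2468.20
Slot 2: Cinder pays $2.72 × 380 = $1033.60
Total = $3501.80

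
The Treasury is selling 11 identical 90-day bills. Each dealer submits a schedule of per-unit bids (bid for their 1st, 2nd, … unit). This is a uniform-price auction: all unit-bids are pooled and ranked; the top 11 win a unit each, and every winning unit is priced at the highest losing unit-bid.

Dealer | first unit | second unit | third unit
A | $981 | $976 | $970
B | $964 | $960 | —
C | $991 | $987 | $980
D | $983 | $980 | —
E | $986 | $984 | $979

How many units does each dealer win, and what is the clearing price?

All unit-bids, highest first — top 11: 991 (C-1), 987 (C-2), 986 (E-1), 984 (E-2), 983 (D-1), 981 (A-1), 980 (C-3), 980 (D-2), 979 (E-3), 976 (A-2), 970 (A-3)
Highest rejected unit-bid = $964.
Allocation: A 3, C 3, D 2, E 3.

A 3, C 3, D 2, E 3; clearing price $964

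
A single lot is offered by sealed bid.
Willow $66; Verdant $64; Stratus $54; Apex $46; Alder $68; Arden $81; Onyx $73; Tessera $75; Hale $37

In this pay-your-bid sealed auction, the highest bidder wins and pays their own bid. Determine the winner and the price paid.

Arden pays $81

Rule: the highest bidder wins and pays their own bid.
Sorting bids: 81 (Arden) > 75 (Tessera) > 73 (Onyx) > 68 (Alder) > 66 (Willow) > 64 (Verdant) > …
Arden has the highest bid and pays exactly that: $81.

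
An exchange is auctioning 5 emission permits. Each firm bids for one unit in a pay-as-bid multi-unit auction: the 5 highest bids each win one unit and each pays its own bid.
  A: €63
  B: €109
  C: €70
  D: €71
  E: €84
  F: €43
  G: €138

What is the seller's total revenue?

Total revenue: €472

Sorting: 138 (G), 109 (B), 84 (E), 71 (D), 70 (C), 63 (A), 43 (F)
Top 5: G, B, E, D, C.
Total revenue = 138 + 109 + 84 + 71 + 70 = €472.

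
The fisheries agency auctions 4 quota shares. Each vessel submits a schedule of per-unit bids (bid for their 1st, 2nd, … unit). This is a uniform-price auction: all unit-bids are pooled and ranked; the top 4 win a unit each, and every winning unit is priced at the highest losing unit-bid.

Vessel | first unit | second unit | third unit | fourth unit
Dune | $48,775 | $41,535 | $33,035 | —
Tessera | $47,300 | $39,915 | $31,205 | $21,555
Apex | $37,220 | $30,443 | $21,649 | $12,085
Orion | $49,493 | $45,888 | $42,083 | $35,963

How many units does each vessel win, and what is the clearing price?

All unit-bids, highest first — top 4: 49,493 (Orion-1), 48,775 (Dune-1), 47,300 (Tessera-1), 45,888 (Orion-2)
First bid not allocated: $42,083.
Allocation: Dune 1, Orion 2, Tessera 1.

Dune 1, Orion 2, Tessera 1; clearing price $42,083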